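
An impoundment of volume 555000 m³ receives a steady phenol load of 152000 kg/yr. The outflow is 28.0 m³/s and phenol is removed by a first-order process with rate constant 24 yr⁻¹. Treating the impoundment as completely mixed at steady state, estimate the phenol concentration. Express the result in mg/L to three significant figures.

0.169 mg/L

Outflow Q = 28.0 m³/s × 3.156e+07 s/yr = 8.836e+08 m³/yr.
Steady-state CSTR mass balance: W = Q·C + k·V·C, so C = W/(Q + kV).
Q + kV = 8.836e+08 + 24·555000 = 8.969e+08 m³/yr.
C = 152000/8.969e+08 = 0.0001695 kg/m³ = 0.1695 mg/L.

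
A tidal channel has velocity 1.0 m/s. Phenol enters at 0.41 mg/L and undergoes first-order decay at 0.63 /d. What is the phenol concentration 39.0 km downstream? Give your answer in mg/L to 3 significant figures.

Travel time t = 39.0 km / 1.0 m/s = 3.9e+04/1.0 = 3.9e+04 s = 0.4514 d.
First-order decay: C = 0.41·exp(−0.63·0.4514) = 0.41·0.7525 = 0.3085 mg/L.

0.309 mg/L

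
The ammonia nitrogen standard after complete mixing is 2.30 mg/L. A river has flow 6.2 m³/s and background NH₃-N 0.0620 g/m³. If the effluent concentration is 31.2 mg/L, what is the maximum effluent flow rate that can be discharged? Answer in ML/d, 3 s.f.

Mass balance at complete mixing: C_std·(Q_w + Q_r) = Q_w·C_e + Q_r·C_b.
Rearranging, Q_w = Q_r·(C_std − C_b)/(C_e − C_std) = 6.2·(2.3 − 0.062) / (31.2 − 2.3) = 0.4801 m³/s.
= 41.48 ML/d.

41.5 ML/d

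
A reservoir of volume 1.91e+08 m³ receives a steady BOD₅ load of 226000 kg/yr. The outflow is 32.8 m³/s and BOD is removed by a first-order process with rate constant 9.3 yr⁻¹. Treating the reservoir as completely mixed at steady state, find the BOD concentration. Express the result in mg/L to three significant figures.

Outflow Q = 32.8 m³/s × 3.156e+07 s/yr = 1.035e+09 m³/yr.
Steady-state CSTR mass balance: W = Q·C + k·V·C, so C = W/(Q + kV).
Q + kV = 1.035e+09 + 9.3·1.91e+08 = 2.811e+09 m³/yr.
C = 226000/2.811e+09 = 8.039e-05 kg/m³ = 0.08039 mg/L.

0.0804 mg/L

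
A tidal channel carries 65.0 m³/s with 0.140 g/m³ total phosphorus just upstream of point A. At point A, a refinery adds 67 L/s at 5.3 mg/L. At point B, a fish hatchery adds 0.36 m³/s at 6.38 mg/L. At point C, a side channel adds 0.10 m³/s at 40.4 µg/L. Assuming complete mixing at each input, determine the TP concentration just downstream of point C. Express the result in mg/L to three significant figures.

0.179 mg/L

67 L/s = 0.067 m³/s.
After input A: C = (65·0.14 + 0.067·5.3) / 65.07 = 0.1453 mg/L.
After input B: C = (65.07·0.1453 + 0.36·6.38) / 65.43 = 0.1796 mg/L.
40.4 µg/L = 0.0404 mg/L.
After input C: C = (65.43·0.1796 + 0.1·0.0404) / 65.53 = 0.1794 mg/L.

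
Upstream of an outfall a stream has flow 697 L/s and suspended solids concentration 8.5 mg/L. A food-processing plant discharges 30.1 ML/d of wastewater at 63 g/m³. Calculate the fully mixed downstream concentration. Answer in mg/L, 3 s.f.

30.1 ML/d = 0.3484 m³/s.
697 L/s = 0.697 m³/s.
By mass balance at complete mixing, C = (0.3484·63 + 0.697·8.5) / (0.3484 + 0.697) = 27.87/1.045 = 26.66 mg/L.

26.7 mg/L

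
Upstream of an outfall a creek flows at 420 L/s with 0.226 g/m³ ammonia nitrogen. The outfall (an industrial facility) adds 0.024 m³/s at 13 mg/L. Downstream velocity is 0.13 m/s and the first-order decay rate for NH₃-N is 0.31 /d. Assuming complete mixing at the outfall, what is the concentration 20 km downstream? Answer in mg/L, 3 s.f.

420 L/s = 0.42 m³/s.
After complete mixing, C₀ = (0.024·13 + 0.42·0.226) / 0.444 = 0.9165 mg/L.
Travel time t = 2e+04 m / 0.13 m/s = 1.538e+05 s = 1.781 d.
C = 0.9165·exp(−0.31·1.781) = 0.9165·0.5758 = 0.5277 mg/L.

0.528 mg/L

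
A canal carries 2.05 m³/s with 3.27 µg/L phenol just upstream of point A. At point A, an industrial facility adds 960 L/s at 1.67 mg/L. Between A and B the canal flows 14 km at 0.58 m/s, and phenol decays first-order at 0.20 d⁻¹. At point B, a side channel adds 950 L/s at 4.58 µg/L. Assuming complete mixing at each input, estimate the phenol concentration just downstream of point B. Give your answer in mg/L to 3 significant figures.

3.27 µg/L = 0.00327 mg/L.
960 L/s = 0.96 m³/s.
After input A: C = (2.05·0.00327 + 0.96·1.67) / 3.01 = 0.5349 mg/L.
Over the 14 km reach to input B (t = 2.414e+04 s = 0.2794 d), decay gives C = 0.5349·exp(−0.20·0.2794) = 0.5058 mg/L.
950 L/s = 0.95 m³/s.
4.58 µg/L = 0.00458 mg/L.
After input B: C = (3.01·0.5058 + 0.95·0.00458) / 3.96 = 0.3855 mg/L.

0.386 mg/L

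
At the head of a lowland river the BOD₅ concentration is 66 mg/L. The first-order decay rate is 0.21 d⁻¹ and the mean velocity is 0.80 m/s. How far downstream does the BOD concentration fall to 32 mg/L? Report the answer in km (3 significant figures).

From C = C₀·e^(−kt), t = ln(C₀/C)/k = ln(66/32)/0.21 = 0.7239/0.21 = 3.447 d.
Distance = v·t = 0.80 m/s × 2.978e+05 s = 2.383e+05 m = 238.3 km.

238 km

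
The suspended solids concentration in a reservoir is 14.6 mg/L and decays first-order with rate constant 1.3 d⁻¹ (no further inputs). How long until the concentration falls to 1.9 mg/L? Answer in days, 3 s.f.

t = ln(C₀/C)/k = ln(14.6/1.9)/1.3 = 2.039/1.3 = 1.569 d.

1.57 d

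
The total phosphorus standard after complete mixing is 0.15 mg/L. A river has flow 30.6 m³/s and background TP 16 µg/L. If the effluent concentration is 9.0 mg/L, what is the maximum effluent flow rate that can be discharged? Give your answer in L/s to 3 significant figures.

463 L/s

16 µg/L = 0.016 mg/L.
Mass balance at complete mixing: C_std·(Q_w + Q_r) = Q_w·C_e + Q_r·C_b.
Rearranging, Q_w = Q_r·(C_std − C_b)/(C_e − C_std) = 30.6·(0.15 − 0.016) / (9 − 0.15) = 0.4633 m³/s.
= 463.3 L/s.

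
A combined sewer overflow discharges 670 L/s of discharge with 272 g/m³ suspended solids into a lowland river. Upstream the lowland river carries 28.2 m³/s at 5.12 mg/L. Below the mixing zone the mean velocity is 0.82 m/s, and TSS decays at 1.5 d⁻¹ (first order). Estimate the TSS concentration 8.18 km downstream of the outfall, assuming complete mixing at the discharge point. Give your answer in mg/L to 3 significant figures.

670 L/s = 0.67 m³/s.
After complete mixing, C₀ = (0.67·272 + 28.2·5.12) / 28.87 = 11.31 mg/L.
Travel time t = 8180 m / 0.82 m/s = 9976 s = 0.1155 d.
C = 11.31·exp(−1.5·0.1155) = 11.31·0.841 = 9.515 mg/L.

9.51 mg/L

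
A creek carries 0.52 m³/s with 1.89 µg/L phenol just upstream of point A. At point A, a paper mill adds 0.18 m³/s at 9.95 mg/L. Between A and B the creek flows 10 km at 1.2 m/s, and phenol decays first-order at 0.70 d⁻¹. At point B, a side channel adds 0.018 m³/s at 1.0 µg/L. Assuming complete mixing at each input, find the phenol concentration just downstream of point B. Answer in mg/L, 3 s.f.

2.33 mg/L

1.89 µg/L = 0.00189 mg/L.
After input A: C = (0.52·0.00189 + 0.18·9.95) / 0.7 = 2.56 mg/L.
Over the 10 km reach to input B (t = 8333 s = 0.09645 d), decay gives C = 2.56·exp(−0.70·0.09645) = 2.393 mg/L.
1.0 µg/L = 0.001 mg/L.
After input B: C = (0.7·2.393 + 0.018·0.001) / 0.718 = 2.333 mg/L.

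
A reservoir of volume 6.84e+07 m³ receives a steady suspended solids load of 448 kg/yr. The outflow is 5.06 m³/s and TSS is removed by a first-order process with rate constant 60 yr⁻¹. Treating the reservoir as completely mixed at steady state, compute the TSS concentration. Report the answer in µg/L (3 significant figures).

0.105 µg/L

Outflow Q = 5.06 m³/s × 3.156e+07 s/yr = 1.597e+08 m³/yr.
Steady-state CSTR mass balance: W = Q·C + k·V·C, so C = W/(Q + kV).
Q + kV = 1.597e+08 + 60·6.84e+07 = 4.264e+09 m³/yr.
C = 448/4.264e+09 = 1.051e-07 kg/m³ = 0.0001051 mg/L = 0.1051 µg/L.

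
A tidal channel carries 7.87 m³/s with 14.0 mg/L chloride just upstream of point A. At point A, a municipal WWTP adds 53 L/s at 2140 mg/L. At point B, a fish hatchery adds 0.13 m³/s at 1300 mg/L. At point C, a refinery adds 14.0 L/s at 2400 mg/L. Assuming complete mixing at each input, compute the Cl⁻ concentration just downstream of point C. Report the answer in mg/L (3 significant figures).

53 L/s = 0.053 m³/s.
After input A: C = (7.87·14 + 0.053·2140) / 7.923 = 28.22 mg/L.
After input B: C = (7.923·28.22 + 0.13·1300) / 8.053 = 48.75 mg/L.
14.0 L/s = 0.014 m³/s.
After input C: C = (8.053·48.75 + 0.014·2400) / 8.067 = 52.83 mg/L.

52.8 mg/L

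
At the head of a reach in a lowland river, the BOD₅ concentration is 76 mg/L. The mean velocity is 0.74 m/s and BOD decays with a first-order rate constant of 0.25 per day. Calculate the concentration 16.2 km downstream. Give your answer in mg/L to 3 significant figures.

Travel time t = 16.2 km / 0.74 m/s = 1.62e+04/0.74 = 2.189e+04 s = 0.2534 d.
First-order decay: C = 76·exp(−0.25·0.2534) = 76·0.9386 = 71.34 mg/L.

71.3 mg/L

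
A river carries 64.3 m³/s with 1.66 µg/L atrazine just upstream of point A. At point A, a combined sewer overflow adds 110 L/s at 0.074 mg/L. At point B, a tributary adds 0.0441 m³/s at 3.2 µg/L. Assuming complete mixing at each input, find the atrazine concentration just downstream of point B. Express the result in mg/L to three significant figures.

0.00178 mg/L

1.66 µg/L = 0.00166 mg/L.
110 L/s = 0.11 m³/s.
After input A: C = (64.3·0.00166 + 0.11·0.074) / 64.41 = 0.001784 mg/L.
3.2 µg/L = 0.0032 mg/L.
After input B: C = (64.41·0.001784 + 0.0441·0.0032) / 64.45 = 0.001785 mg/L.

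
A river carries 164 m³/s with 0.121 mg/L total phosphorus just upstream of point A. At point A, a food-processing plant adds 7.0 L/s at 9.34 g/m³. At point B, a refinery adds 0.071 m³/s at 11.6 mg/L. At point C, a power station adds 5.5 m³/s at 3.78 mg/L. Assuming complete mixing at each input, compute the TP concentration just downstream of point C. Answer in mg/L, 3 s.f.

7.0 L/s = 0.007 m³/s.
After input A: C = (164·0.121 + 0.007·9.34) / 164 = 0.1214 mg/L.
After input B: C = (164·0.1214 + 0.071·11.6) / 164.1 = 0.1264 mg/L.
After input C: C = (164.1·0.1264 + 5.5·3.78) / 169.6 = 0.2449 mg/L.

0.245 mg/L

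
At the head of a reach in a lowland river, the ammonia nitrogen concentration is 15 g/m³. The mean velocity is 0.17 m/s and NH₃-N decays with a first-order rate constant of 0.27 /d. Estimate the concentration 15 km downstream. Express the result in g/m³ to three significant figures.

Travel time t = 15 km / 0.17 m/s = 1.5e+04/0.17 = 8.824e+04 s = 1.021 d.
First-order decay: C = 15·exp(−0.27·1.021) = 15·0.759 = 11.39 g/m³.

11.4 g/m³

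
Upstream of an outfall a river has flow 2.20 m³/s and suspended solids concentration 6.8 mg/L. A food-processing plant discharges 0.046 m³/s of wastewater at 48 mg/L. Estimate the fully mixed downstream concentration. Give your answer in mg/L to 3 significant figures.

By mass balance at complete mixing, C = (0.046·48 + 2.2·6.8) / (0.046 + 2.2) = 17.17/2.246 = 7.644 mg/L.

7.64 mg/L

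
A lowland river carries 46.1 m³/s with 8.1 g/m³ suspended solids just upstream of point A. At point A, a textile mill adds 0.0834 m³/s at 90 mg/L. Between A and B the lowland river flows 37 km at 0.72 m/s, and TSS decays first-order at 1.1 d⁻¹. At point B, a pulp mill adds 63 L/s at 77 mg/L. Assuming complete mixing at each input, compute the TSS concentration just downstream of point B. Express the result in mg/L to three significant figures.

After input A: C = (46.1·8.1 + 0.0834·90) / 46.18 = 8.248 mg/L.
Over the 37 km reach to input B (t = 5.139e+04 s = 0.5948 d), decay gives C = 8.248·exp(−1.1·0.5948) = 4.287 mg/L.
63 L/s = 0.063 m³/s.
After input B: C = (46.18·4.287 + 0.063·77) / 46.25 = 4.387 mg/L.

4.39 mg/L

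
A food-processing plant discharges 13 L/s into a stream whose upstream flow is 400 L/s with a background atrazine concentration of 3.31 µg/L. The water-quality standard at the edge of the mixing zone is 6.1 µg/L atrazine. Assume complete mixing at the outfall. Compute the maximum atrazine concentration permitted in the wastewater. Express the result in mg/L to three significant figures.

0.0919 mg/L

13 L/s = 0.013 m³/s.
400 L/s = 0.4 m³/s.
3.31 µg/L = 0.00331 mg/L.
6.1 µg/L = 0.0061 mg/L.
Mass balance: 0.0061·0.413 = 0.013·Cₑ + 0.4·0.00331.
Cₑ = (0.002519 − 0.001324) / 0.013 = 0.09195 mg/L.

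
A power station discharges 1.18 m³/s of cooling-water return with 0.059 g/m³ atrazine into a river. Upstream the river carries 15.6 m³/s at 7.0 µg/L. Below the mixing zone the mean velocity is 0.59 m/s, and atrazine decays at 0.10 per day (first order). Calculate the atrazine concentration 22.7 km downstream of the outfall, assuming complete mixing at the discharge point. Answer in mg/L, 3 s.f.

7.0 µg/L = 0.007 mg/L.
After complete mixing, C₀ = (1.18·0.059 + 15.6·0.007) / 16.78 = 0.01066 mg/L.
Travel time t = 2.27e+04 m / 0.59 m/s = 3.847e+04 s = 0.4453 d.
C = 0.01066·exp(−0.10·0.4453) = 0.01066·0.9564 = 0.01019 mg/L.

0.0102 mg/L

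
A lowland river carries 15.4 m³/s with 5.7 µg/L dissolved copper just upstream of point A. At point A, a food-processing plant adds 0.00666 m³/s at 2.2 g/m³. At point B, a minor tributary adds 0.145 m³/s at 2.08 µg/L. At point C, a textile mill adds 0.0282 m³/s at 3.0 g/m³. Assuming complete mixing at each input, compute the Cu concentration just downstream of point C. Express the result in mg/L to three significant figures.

0.0120 mg/L

5.7 µg/L = 0.0057 mg/L.
After input A: C = (15.4·0.0057 + 0.00666·2.2) / 15.41 = 0.006649 mg/L.
2.08 µg/L = 0.00208 mg/L.
After input B: C = (15.41·0.006649 + 0.145·0.00208) / 15.55 = 0.006606 mg/L.
After input C: C = (15.55·0.006606 + 0.0282·3) / 15.58 = 0.01202 mg/L.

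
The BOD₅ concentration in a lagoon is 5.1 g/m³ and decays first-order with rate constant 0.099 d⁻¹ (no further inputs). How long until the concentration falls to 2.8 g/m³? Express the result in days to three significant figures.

6.06 d

t = ln(C₀/C)/k = ln(5.1/2.8)/0.099 = 0.5996/0.099 = 6.057 d.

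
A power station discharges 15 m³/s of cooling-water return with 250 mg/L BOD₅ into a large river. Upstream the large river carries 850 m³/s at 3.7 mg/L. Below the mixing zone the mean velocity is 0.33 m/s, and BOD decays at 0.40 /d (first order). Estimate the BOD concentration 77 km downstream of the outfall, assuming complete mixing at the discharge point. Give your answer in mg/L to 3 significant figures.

After complete mixing, C₀ = (15·250 + 850·3.7) / 865 = 7.971 mg/L.
Travel time t = 7.7e+04 m / 0.33 m/s = 2.333e+05 s = 2.701 d.
C = 7.971·exp(−0.40·2.701) = 7.971·0.3395 = 2.706 mg/L.

2.71 mg/L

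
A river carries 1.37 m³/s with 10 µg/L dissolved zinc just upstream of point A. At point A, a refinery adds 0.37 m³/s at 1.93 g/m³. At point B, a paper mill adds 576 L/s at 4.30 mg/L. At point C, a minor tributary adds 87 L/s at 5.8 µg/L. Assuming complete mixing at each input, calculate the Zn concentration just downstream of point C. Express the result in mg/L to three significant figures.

1.33 mg/L

10 µg/L = 0.01 mg/L.
After input A: C = (1.37·0.01 + 0.37·1.93) / 1.74 = 0.4183 mg/L.
576 L/s = 0.576 m³/s.
After input B: C = (1.74·0.4183 + 0.576·4.3) / 2.316 = 1.384 mg/L.
87 L/s = 0.087 m³/s.
5.8 µg/L = 0.0058 mg/L.
After input C: C = (2.316·1.384 + 0.087·0.0058) / 2.403 = 1.334 mg/L.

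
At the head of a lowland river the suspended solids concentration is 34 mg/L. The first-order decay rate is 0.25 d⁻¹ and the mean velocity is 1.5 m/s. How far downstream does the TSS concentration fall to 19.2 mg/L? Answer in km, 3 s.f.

296 km

From C = C₀·e^(−kt), t = ln(C₀/C)/k = ln(34/19.2)/0.25 = 0.5715/0.25 = 2.286 d.
Distance = v·t = 1.5 m/s × 1.975e+05 s = 2.962e+05 m = 296.2 km.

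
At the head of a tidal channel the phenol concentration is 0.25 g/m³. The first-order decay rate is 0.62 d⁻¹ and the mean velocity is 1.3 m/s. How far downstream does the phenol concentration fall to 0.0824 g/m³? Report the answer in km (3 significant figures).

From C = C₀·e^(−kt), t = ln(C₀/C)/k = ln(0.25/0.0824)/0.62 = 1.11/0.62 = 1.79 d.
Distance = v·t = 1.3 m/s × 1.547e+05 s = 2.011e+05 m = 201.1 km.

201 km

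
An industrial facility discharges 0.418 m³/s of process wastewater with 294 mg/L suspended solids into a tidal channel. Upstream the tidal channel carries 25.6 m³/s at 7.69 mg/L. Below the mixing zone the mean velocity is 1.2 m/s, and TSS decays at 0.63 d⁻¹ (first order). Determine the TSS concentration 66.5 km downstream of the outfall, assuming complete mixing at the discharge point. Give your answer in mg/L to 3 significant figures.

8.20 mg/L

After complete mixing, C₀ = (0.418·294 + 25.6·7.69) / 26.02 = 12.29 mg/L.
Travel time t = 6.65e+04 m / 1.2 m/s = 5.542e+04 s = 0.6414 d.
C = 12.29·exp(−0.63·0.6414) = 12.29·0.6676 = 8.205 mg/L.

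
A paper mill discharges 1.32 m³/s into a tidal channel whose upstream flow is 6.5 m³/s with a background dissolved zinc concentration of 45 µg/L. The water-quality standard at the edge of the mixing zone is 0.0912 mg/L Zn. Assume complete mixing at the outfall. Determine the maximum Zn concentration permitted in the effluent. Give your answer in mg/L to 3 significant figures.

0.319 mg/L

45 µg/L = 0.045 mg/L.
Mass balance: 0.0912·7.82 = 1.32·Cₑ + 6.5·0.045.
Cₑ = (0.7132 − 0.2925) / 1.32 = 0.3187 mg/L.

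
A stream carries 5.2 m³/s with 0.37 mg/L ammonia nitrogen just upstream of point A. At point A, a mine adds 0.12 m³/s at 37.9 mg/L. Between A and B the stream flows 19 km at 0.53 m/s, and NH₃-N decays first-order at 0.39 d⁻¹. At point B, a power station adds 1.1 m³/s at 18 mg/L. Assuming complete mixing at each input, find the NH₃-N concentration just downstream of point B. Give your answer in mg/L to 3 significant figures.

After input A: C = (5.2·0.37 + 0.12·37.9) / 5.32 = 1.217 mg/L.
Over the 19 km reach to input B (t = 3.585e+04 s = 0.4149 d), decay gives C = 1.217·exp(−0.39·0.4149) = 1.035 mg/L.
After input B: C = (5.32·1.035 + 1.1·18) / 6.42 = 3.942 mg/L.

3.94 mg/L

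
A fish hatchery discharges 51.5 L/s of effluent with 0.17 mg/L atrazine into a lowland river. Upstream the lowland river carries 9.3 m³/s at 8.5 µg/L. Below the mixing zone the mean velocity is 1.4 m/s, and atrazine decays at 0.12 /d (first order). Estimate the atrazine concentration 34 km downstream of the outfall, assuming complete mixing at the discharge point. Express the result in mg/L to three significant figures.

0.00908 mg/L

51.5 L/s = 0.0515 m³/s.
8.5 µg/L = 0.0085 mg/L.
After complete mixing, C₀ = (0.0515·0.17 + 9.3·0.0085) / 9.352 = 0.009389 mg/L.
Travel time t = 3.4e+04 m / 1.4 m/s = 2.429e+04 s = 0.2811 d.
C = 0.009389·exp(−0.12·0.2811) = 0.009389·0.9668 = 0.009078 mg/L.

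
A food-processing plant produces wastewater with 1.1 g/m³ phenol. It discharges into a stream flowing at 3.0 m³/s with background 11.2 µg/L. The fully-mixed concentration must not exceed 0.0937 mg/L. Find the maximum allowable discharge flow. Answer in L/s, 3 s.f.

246 L/s

11.2 µg/L = 0.0112 mg/L.
Mass balance at complete mixing: C_std·(Q_w + Q_r) = Q_w·C_e + Q_r·C_b.
Rearranging, Q_w = Q_r·(C_std − C_b)/(C_e − C_std) = 3.0·(0.0937 − 0.0112) / (1.1 − 0.0937) = 0.246 m³/s.
= 246 L/s.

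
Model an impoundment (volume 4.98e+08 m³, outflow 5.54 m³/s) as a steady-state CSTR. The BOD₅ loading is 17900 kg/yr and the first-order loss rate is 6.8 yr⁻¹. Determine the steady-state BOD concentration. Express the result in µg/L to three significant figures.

Outflow Q = 5.54 m³/s × 3.156e+07 s/yr = 1.748e+08 m³/yr.
Steady-state CSTR mass balance: W = Q·C + k·V·C, so C = W/(Q + kV).
Q + kV = 1.748e+08 + 6.8·4.98e+08 = 3.561e+09 m³/yr.
C = 17900/3.561e+09 = 5.026e-06 kg/m³ = 0.005026 mg/L = 5.026 µg/L.

5.03 µg/L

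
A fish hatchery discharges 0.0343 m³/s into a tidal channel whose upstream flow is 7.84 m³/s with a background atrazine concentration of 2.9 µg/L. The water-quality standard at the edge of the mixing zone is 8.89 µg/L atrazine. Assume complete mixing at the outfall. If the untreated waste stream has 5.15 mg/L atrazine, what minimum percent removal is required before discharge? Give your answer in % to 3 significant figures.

73.2 %

2.9 µg/L = 0.0029 mg/L.
8.89 µg/L = 0.00889 mg/L.
Mass balance: 0.00889·7.874 = 0.0343·Cₑ + 7.84·0.0029.
Cₑ = (0.07 − 0.02274) / 0.0343 = 1.378 mg/L.
Required removal = 1 − 1.378/5.15 = 73.24 %.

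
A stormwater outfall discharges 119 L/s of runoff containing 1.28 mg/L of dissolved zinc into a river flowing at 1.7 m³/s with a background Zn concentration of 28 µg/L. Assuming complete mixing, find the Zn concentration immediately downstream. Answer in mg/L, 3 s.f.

119 L/s = 0.119 m³/s.
28 µg/L = 0.028 mg/L.
By mass balance at complete mixing, C = (0.119·1.28 + 1.7·0.028) / (0.119 + 1.7) = 0.1999/1.819 = 0.1099 mg/L.

0.110 mg/L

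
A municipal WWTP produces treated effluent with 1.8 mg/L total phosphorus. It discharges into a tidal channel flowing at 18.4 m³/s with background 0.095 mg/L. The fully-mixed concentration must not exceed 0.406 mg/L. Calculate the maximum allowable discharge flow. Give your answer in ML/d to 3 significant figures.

355 ML/d

Mass balance at complete mixing: C_std·(Q_w + Q_r) = Q_w·C_e + Q_r·C_b.
Rearranging, Q_w = Q_r·(C_std − C_b)/(C_e − C_std) = 18.4·(0.406 − 0.095) / (1.8 − 0.406) = 4.105 m³/s.
= 354.7 ML/d.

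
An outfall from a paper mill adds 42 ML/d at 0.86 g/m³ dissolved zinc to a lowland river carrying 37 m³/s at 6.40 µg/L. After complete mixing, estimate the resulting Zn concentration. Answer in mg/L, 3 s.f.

0.0175 mg/L

42 ML/d = 0.4861 m³/s.
6.40 µg/L = 0.0064 mg/L.
Flow-weighted mixing gives C = (0.4861·0.86 + 37·0.0064) / (0.4861 + 37) = 0.6549/37.49 = 0.01747 mg/L.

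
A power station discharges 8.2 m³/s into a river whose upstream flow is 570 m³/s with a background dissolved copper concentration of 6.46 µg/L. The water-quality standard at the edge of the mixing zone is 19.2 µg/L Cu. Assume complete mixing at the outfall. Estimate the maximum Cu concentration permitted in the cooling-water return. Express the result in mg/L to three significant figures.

6.46 µg/L = 0.00646 mg/L.
19.2 µg/L = 0.0192 mg/L.
Mass balance: 0.0192·578.2 = 8.2·Cₑ + 570·0.00646.
Cₑ = (11.1 − 3.682) / 8.2 = 0.9048 mg/L.

0.905 mg/L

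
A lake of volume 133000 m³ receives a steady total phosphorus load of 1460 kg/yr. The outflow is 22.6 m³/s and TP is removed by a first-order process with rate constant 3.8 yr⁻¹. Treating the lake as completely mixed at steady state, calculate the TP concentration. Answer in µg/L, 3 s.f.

Outflow Q = 22.6 m³/s × 3.156e+07 s/yr = 7.132e+08 m³/yr.
Steady-state CSTR mass balance: W = Q·C + k·V·C, so C = W/(Q + kV).
Q + kV = 7.132e+08 + 3.8·133000 = 7.137e+08 m³/yr.
C = 1460/7.137e+08 = 2.046e-06 kg/m³ = 0.002046 mg/L = 2.046 µg/L.

2.05 µg/L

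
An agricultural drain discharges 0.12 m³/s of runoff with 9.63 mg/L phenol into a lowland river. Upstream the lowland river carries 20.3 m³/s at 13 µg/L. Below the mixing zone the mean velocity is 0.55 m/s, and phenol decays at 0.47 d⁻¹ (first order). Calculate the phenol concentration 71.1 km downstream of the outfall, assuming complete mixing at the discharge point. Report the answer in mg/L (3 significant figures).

0.0344 mg/L

13 µg/L = 0.013 mg/L.
After complete mixing, C₀ = (0.12·9.63 + 20.3·0.013) / 20.42 = 0.06952 mg/L.
Travel time t = 7.11e+04 m / 0.55 m/s = 1.293e+05 s = 1.496 d.
C = 0.06952·exp(−0.47·1.496) = 0.06952·0.495 = 0.03441 mg/L.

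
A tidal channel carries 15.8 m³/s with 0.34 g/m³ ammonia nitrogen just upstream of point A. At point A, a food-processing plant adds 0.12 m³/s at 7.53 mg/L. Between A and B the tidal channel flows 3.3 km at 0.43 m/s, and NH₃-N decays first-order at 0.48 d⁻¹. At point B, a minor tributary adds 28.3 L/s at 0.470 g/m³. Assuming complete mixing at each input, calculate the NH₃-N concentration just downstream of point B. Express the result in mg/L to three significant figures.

0.378 mg/L

After input A: C = (15.8·0.34 + 0.12·7.53) / 15.92 = 0.3942 mg/L.
Over the 3.3 km reach to input B (t = 7674 s = 0.08882 d), decay gives C = 0.3942·exp(−0.48·0.08882) = 0.3777 mg/L.
28.3 L/s = 0.0283 m³/s.
After input B: C = (15.92·0.3777 + 0.0283·0.47) / 15.95 = 0.3779 mg/L.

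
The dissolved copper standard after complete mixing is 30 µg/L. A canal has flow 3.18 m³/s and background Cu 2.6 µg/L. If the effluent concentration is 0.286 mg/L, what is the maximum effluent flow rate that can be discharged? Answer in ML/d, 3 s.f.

2.6 µg/L = 0.0026 mg/L.
30 µg/L = 0.03 mg/L.
Mass balance at complete mixing: C_std·(Q_w + Q_r) = Q_w·C_e + Q_r·C_b.
Rearranging, Q_w = Q_r·(C_std − C_b)/(C_e − C_std) = 3.18·(0.03 − 0.0026) / (0.286 − 0.03) = 0.3404 m³/s.
= 29.41 ML/d.

29.4 ML/d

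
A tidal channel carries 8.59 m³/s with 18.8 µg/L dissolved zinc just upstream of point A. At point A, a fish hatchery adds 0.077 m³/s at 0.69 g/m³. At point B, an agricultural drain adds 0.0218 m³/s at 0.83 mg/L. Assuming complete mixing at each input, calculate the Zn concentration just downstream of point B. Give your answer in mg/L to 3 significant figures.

0.0268 mg/L

18.8 µg/L = 0.0188 mg/L.
After input A: C = (8.59·0.0188 + 0.077·0.69) / 8.667 = 0.02476 mg/L.
After input B: C = (8.667·0.02476 + 0.0218·0.83) / 8.689 = 0.02678 mg/L.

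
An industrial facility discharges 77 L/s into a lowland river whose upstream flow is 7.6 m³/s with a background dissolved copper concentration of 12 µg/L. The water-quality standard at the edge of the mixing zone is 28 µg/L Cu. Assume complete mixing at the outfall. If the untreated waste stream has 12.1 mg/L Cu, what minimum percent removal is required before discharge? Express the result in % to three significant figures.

77 L/s = 0.077 m³/s.
12 µg/L = 0.012 mg/L.
28 µg/L = 0.028 mg/L.
Mass balance: 0.028·7.677 = 0.077·Cₑ + 7.6·0.012.
Cₑ = (0.215 − 0.0912) / 0.077 = 1.607 mg/L.
Required removal = 1 − 1.607/12.1 = 86.72 %.

86.7 %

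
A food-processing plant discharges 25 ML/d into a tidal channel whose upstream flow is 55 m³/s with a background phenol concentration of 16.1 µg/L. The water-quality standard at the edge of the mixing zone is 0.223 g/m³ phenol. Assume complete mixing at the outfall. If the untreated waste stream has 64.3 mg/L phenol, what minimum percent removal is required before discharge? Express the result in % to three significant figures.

38.5 %

25 ML/d = 0.2894 m³/s.
16.1 µg/L = 0.0161 mg/L.
Mass balance: 0.223·55.29 = 0.2894·Cₑ + 55·0.0161.
Cₑ = (12.33 − 0.8855) / 0.2894 = 39.55 mg/L.
Required removal = 1 − 39.55/64.3 = 38.49 %.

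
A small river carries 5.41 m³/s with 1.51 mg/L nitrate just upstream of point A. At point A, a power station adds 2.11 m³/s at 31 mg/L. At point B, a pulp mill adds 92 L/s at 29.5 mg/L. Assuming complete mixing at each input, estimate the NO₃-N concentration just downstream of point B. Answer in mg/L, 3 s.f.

10.0 mg/L

After input A: C = (5.41·1.51 + 2.11·31) / 7.52 = 9.784 mg/L.
92 L/s = 0.092 m³/s.
After input B: C = (7.52·9.784 + 0.092·29.5) / 7.612 = 10.02 mg/L.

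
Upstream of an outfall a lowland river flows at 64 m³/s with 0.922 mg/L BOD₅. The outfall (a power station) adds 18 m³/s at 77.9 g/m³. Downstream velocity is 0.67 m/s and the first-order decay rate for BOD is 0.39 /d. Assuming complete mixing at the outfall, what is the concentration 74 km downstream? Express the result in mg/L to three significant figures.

After complete mixing, C₀ = (18·77.9 + 64·0.922) / 82 = 17.82 mg/L.
Travel time t = 7.4e+04 m / 0.67 m/s = 1.104e+05 s = 1.278 d.
C = 17.82·exp(−0.39·1.278) = 17.82·0.6074 = 10.82 mg/L.

10.8 mg/L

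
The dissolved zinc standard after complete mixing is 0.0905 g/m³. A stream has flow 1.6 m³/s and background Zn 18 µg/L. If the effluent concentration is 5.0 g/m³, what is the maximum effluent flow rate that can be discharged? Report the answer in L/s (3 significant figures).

18 µg/L = 0.018 mg/L.
Mass balance at complete mixing: C_std·(Q_w + Q_r) = Q_w·C_e + Q_r·C_b.
Rearranging, Q_w = Q_r·(C_std − C_b)/(C_e − C_std) = 1.6·(0.0905 − 0.018) / (5 − 0.0905) = 0.02363 m³/s.
= 23.63 L/s.

23.6 L/s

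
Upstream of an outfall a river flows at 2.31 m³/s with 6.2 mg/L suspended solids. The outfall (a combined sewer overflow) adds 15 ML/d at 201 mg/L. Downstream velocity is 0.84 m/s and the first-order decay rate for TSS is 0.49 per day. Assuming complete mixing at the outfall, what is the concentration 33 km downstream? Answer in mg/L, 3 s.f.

15 ML/d = 0.1736 m³/s.
After complete mixing, C₀ = (0.1736·201 + 2.31·6.2) / 2.484 = 19.82 mg/L.
Travel time t = 3.3e+04 m / 0.84 m/s = 3.929e+04 s = 0.4547 d.
C = 19.82·exp(−0.49·0.4547) = 19.82·0.8003 = 15.86 mg/L.

15.9 mg/L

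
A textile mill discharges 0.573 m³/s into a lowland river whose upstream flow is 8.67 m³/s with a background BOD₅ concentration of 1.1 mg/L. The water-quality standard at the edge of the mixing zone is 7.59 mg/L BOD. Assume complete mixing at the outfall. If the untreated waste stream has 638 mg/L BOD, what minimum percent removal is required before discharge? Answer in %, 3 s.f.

83.4 %

Mass balance: 7.59·9.243 = 0.573·Cₑ + 8.67·1.1.
Cₑ = (70.15 − 9.537) / 0.573 = 105.8 mg/L.
Required removal = 1 − 105.8/638 = 83.42 %.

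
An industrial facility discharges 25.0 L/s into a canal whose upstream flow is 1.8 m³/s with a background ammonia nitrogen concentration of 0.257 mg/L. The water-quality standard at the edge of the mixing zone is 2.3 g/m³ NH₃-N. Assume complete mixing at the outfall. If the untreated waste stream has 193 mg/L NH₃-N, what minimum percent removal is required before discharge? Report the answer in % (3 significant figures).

25.0 L/s = 0.025 m³/s.
Mass balance: 2.3·1.825 = 0.025·Cₑ + 1.8·0.257.
Cₑ = (4.197 − 0.4626) / 0.025 = 149.4 mg/L.
Required removal = 1 − 149.4/193 = 22.59 %.

22.6 %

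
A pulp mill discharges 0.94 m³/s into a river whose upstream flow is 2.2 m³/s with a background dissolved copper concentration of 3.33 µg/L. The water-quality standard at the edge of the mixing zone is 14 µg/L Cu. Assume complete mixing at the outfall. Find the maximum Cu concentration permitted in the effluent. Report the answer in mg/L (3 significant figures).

0.0390 mg/L

3.33 µg/L = 0.00333 mg/L.
14 µg/L = 0.014 mg/L.
Mass balance: 0.014·3.14 = 0.94·Cₑ + 2.2·0.00333.
Cₑ = (0.04396 − 0.007326) / 0.94 = 0.03897 mg/L.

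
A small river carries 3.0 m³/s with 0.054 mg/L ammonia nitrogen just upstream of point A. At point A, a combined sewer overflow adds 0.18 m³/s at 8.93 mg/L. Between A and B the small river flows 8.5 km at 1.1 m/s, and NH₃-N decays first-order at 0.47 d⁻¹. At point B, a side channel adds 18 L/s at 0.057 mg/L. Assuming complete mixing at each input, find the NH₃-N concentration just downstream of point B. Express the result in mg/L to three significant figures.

After input A: C = (3·0.054 + 0.18·8.93) / 3.18 = 0.5564 mg/L.
Over the 8.5 km reach to input B (t = 7727 s = 0.08944 d), decay gives C = 0.5564·exp(−0.47·0.08944) = 0.5335 mg/L.
18 L/s = 0.018 m³/s.
After input B: C = (3.18·0.5335 + 0.018·0.057) / 3.198 = 0.5308 mg/L.

0.531 mg/L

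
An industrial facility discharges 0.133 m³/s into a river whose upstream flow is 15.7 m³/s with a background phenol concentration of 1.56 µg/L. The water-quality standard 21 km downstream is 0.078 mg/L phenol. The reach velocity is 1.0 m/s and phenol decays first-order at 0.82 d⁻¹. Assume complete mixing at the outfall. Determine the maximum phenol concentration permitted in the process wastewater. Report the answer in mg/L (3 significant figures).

1.56 µg/L = 0.00156 mg/L.
Travel time to the compliance point: t = 2.1e+04/1.0 = 2.1e+04 s = 0.2431 d; decay factor exp(−0.82·0.2431) = 0.8193.
So the concentration just after mixing may be at most 0.078/0.8193 = 0.0952 mg/L.
Mass balance: 0.0952·15.83 = 0.133·Cₑ + 15.7·0.00156.
Cₑ = (1.507 − 0.02449) / 0.133 = 11.15 mg/L.

11.1 mg/L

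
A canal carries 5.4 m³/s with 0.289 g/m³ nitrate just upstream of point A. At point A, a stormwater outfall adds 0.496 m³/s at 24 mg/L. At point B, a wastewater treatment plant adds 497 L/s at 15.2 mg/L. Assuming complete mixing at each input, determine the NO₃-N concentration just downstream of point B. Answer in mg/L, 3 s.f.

3.29 mg/L

After input A: C = (5.4·0.289 + 0.496·24) / 5.896 = 2.284 mg/L.
497 L/s = 0.497 m³/s.
After input B: C = (5.896·2.284 + 0.497·15.2) / 6.393 = 3.288 mg/L.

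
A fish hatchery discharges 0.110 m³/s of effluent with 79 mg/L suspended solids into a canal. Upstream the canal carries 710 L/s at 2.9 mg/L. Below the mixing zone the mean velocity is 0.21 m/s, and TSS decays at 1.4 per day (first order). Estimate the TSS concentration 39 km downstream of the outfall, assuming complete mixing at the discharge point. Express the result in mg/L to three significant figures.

710 L/s = 0.71 m³/s.
After complete mixing, C₀ = (0.11·79 + 0.71·2.9) / 0.82 = 13.11 mg/L.
Travel time t = 3.9e+04 m / 0.21 m/s = 1.857e+05 s = 2.149 d.
C = 13.11·exp(−1.4·2.149) = 13.11·0.04933 = 0.6466 mg/L.

0.647 mg/L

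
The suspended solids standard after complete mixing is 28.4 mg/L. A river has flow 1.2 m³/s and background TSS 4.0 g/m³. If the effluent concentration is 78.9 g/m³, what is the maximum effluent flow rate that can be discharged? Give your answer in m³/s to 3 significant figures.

Mass balance at complete mixing: C_std·(Q_w + Q_r) = Q_w·C_e + Q_r·C_b.
Rearranging, Q_w = Q_r·(C_std − C_b)/(C_e − C_std) = 1.2·(28.4 − 4) / (78.9 − 28.4) = 0.5798 m³/s.

0.580 m³/s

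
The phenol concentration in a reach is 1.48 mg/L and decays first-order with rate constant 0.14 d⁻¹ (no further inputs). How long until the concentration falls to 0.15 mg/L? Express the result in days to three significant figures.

16.4 d

t = ln(C₀/C)/k = ln(1.48/0.15)/0.14 = 2.289/0.14 = 16.35 d.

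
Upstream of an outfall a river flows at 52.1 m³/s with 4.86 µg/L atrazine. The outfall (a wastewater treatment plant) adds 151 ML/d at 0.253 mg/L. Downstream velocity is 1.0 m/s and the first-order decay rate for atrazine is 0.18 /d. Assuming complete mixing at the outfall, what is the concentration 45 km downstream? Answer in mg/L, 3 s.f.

0.0118 mg/L

151 ML/d = 1.748 m³/s.
4.86 µg/L = 0.00486 mg/L.
After complete mixing, C₀ = (1.748·0.253 + 52.1·0.00486) / 53.85 = 0.01291 mg/L.
Travel time t = 4.5e+04 m / 1.0 m/s = 4.5e+04 s = 0.5208 d.
C = 0.01291·exp(−0.18·0.5208) = 0.01291·0.9105 = 0.01176 mg/L.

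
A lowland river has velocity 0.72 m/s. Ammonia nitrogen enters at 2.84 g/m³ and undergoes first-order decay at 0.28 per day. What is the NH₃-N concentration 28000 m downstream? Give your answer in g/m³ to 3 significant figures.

Travel time t = 28000 m / 0.72 m/s = 2.8e+04/0.72 = 3.889e+04 s = 0.4501 d.
First-order decay: C = 2.84·exp(−0.28·0.4501) = 2.84·0.8816 = 2.504 g/m³.

2.50 g/m³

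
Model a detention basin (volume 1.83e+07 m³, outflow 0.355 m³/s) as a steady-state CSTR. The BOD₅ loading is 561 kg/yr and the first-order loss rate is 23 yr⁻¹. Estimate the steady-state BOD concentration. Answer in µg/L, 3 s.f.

Outflow Q = 0.355 m³/s × 3.156e+07 s/yr = 1.12e+07 m³/yr.
Steady-state CSTR mass balance: W = Q·C + k·V·C, so C = W/(Q + kV).
Q + kV = 1.12e+07 + 23·1.83e+07 = 4.321e+08 m³/yr.
C = 561/4.321e+08 = 1.298e-06 kg/m³ = 0.001298 mg/L = 1.298 µg/L.

1.30 µg/L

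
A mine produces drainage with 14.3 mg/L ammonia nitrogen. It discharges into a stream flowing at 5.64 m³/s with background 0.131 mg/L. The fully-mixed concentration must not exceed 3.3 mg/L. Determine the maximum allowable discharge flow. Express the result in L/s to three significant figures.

1620 L/s

Mass balance at complete mixing: C_std·(Q_w + Q_r) = Q_w·C_e + Q_r·C_b.
Rearranging, Q_w = Q_r·(C_std − C_b)/(C_e − C_std) = 5.64·(3.3 − 0.131) / (14.3 − 3.3) = 1.625 m³/s.
= 1625 L/s.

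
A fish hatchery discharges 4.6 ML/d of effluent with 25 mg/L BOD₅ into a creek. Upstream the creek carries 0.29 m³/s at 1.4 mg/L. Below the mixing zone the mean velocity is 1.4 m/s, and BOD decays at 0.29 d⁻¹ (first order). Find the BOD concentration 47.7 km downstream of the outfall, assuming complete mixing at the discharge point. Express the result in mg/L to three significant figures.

4.51 mg/L

4.6 ML/d = 0.05324 m³/s.
After complete mixing, C₀ = (0.05324·25 + 0.29·1.4) / 0.3432 = 5.061 mg/L.
Travel time t = 4.77e+04 m / 1.4 m/s = 3.407e+04 s = 0.3943 d.
C = 5.061·exp(−0.29·0.3943) = 5.061·0.8919 = 4.514 mg/L.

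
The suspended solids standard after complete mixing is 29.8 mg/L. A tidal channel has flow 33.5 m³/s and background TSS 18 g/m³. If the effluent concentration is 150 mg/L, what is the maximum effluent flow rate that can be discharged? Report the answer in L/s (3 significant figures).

Mass balance at complete mixing: C_std·(Q_w + Q_r) = Q_w·C_e + Q_r·C_b.
Rearranging, Q_w = Q_r·(C_std − C_b)/(C_e − C_std) = 33.5·(29.8 − 18) / (150 − 29.8) = 3.289 m³/s.
= 3289 L/s.

3290 L/s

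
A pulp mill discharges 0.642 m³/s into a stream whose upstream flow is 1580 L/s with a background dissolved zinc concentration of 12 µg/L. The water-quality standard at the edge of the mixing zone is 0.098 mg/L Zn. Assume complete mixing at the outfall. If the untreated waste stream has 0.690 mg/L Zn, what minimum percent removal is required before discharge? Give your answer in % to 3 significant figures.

1580 L/s = 1.58 m³/s.
12 µg/L = 0.012 mg/L.
Mass balance: 0.098·2.222 = 0.642·Cₑ + 1.58·0.012.
Cₑ = (0.2178 − 0.01896) / 0.642 = 0.3097 mg/L.
Required removal = 1 − 0.3097/0.690 = 55.12 %.

55.1 %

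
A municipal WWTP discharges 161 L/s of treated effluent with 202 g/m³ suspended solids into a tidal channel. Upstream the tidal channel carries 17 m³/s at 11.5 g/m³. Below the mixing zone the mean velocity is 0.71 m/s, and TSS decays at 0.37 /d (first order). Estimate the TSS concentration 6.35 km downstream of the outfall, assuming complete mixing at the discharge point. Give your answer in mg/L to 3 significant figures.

161 L/s = 0.161 m³/s.
After complete mixing, C₀ = (0.161·202 + 17·11.5) / 17.16 = 13.29 mg/L.
Travel time t = 6350 m / 0.71 m/s = 8944 s = 0.1035 d.
C = 13.29·exp(−0.37·0.1035) = 13.29·0.9624 = 12.79 mg/L.

12.8 mg/L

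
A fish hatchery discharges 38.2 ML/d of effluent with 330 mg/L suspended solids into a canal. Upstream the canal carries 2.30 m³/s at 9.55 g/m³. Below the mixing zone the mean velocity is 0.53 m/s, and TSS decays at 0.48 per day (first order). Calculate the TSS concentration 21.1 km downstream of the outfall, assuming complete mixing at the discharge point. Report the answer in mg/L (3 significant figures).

38.2 ML/d = 0.4421 m³/s.
After complete mixing, C₀ = (0.4421·330 + 2.3·9.55) / 2.742 = 61.22 mg/L.
Travel time t = 2.11e+04 m / 0.53 m/s = 3.981e+04 s = 0.4608 d.
C = 61.22·exp(−0.48·0.4608) = 61.22·0.8016 = 49.07 mg/L.

49.1 mg/L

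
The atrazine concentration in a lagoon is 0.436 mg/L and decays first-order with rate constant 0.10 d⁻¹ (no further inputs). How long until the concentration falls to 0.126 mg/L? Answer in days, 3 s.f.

12.4 d

t = ln(C₀/C)/k = ln(0.436/0.126)/0.10 = 1.241/0.10 = 12.41 d.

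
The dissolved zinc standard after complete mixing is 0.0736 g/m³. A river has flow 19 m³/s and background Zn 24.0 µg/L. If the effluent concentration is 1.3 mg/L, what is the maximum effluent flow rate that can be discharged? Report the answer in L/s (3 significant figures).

24.0 µg/L = 0.024 mg/L.
Mass balance at complete mixing: C_std·(Q_w + Q_r) = Q_w·C_e + Q_r·C_b.
Rearranging, Q_w = Q_r·(C_std − C_b)/(C_e − C_std) = 19·(0.0736 − 0.024) / (1.3 − 0.0736) = 0.7684 m³/s.
= 768.4 L/s.

768 L/s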